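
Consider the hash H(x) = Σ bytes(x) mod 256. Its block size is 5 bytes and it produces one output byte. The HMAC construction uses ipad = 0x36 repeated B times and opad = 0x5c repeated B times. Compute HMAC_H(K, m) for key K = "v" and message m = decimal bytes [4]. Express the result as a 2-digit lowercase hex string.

b6

Key "v" = 76 is 1 byte ≤ B = 5; zero-pad to 5 bytes: K' = 76 00 00 00 00.
K' ⊕ ipad = 40 36 36 36 36.  K' ⊕ opad = 2a 5c 5c 5c 5c.
Inner input = (K'⊕ipad) ∥ m = 40 36 36 36 36 ∥ 04.
Inner hash: sum = 64+54+54+54+54+4 = 284; mod 256 = 28 → 1c.
Outer input = (K'⊕opad) ∥ inner = 2a 5c 5c 5c 5c ∥ 1c.
Outer hash (tag): sum = 42+92+92+92+92+28 = 438; mod 256 = 182 → b6.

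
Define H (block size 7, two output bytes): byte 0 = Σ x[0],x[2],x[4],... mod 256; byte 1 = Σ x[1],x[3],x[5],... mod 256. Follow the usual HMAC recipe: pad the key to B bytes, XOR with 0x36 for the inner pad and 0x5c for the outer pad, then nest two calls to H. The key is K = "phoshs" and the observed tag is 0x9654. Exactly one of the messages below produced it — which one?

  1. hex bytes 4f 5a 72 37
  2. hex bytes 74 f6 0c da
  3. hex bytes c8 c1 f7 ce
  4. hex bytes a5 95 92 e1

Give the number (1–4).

3

Key "phoshs" = 70 68 6f 73 68 73 is 6 bytes ≤ B = 7; zero-pad to 7 bytes: K' = 70 68 6f 73 68 73 00.
K' ⊕ ipad = 46 5e 59 45 5e 45 36; K' ⊕ opad = 2c 34 33 2f 34 2f 5c.
m1: inner = H(46 5e 59 45 5e 45 36 4f 5a 72 37) = c4 a9; tag = H(2c 34 33 2f 34 2f 5c c4 a9) = 9856
m2: inner = H(46 5e 59 45 5e 45 36 74 f6 0c da) = 03 68; tag = H(2c 34 33 2f 34 2f 5c 03 68) = 5795
m3: inner = H(46 5e 59 45 5e 45 36 c8 c1 f7 ce) = c2 a7; tag = H(2c 34 33 2f 34 2f 5c c2 a7) = 9654 ← matches
m4: inner = H(46 5e 59 45 5e 45 36 a5 95 92 e1) = a9 1f; tag = H(2c 34 33 2f 34 2f 5c a9 1f) = 0e3b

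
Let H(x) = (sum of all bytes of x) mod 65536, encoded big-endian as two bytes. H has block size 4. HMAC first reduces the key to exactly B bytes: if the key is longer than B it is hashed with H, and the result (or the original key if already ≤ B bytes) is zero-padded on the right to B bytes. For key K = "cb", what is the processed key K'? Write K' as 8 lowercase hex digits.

Key "cb" = 63 62 is 2 bytes ≤ B = 4; zero-pad to 4 bytes: K' = 63 62 00 00.

63620000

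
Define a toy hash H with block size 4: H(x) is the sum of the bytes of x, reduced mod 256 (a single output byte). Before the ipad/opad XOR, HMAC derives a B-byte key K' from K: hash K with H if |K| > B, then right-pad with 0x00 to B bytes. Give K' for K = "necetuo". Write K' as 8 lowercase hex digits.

|K| = 7 > B = 4, so first hash the key.
H(K): sum = 110+101+99+101+116+117+111 = 755; mod 256 = 243 → f3.
Zero-pad H(K) = f3 to 4 bytes: K' = f3 00 00 00.

f3000000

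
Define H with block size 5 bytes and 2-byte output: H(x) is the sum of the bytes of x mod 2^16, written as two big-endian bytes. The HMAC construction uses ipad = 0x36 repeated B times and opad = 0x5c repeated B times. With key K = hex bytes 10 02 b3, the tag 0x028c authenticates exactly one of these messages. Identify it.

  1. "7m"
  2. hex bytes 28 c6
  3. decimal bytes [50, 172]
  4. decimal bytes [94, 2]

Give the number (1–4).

2

Key hex bytes 10 02 b3 is 3 bytes ≤ B = 5; zero-pad to 5 bytes: K' = 10 02 b3 00 00.
K' ⊕ ipad = 26 34 85 36 36; K' ⊕ opad = 4c 5e ef 5c 5c.
m1: inner = H(26 34 85 36 36 37 6d) = 01 ef; tag = H(4c 5e ef 5c 5c 01 ef) = 0341
m2: inner = H(26 34 85 36 36 28 c6) = 02 39; tag = H(4c 5e ef 5c 5c 02 39) = 028c ← matches
m3: inner = H(26 34 85 36 36 32 ac) = 02 29; tag = H(4c 5e ef 5c 5c 02 29) = 027c
m4: inner = H(26 34 85 36 36 5e 02) = 01 ab; tag = H(4c 5e ef 5c 5c 01 ab) = 02fd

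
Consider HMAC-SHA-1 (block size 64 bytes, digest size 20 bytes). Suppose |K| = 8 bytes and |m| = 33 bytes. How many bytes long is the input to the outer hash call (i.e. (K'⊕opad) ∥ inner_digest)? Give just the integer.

Key is 8 ≤ 64 bytes, zero-padded: |K'| = 64.
Outer input = (K'⊕opad) ∥ H(inner) → 64 + 20 = 84 bytes.

84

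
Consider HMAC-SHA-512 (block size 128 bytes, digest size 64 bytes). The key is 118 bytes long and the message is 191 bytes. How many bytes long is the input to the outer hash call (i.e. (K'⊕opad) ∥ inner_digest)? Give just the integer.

192

Key is 118 ≤ 128 bytes, zero-padded: |K'| = 128.
Outer input = (K'⊕opad) ∥ H(inner) → 128 + 64 = 192 bytes.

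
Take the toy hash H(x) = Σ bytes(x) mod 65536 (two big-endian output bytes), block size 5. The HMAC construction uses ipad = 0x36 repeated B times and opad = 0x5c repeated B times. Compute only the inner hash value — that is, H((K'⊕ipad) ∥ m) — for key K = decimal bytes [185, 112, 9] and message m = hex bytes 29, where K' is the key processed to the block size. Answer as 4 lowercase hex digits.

01a9

Key decimal bytes [185, 112, 9] = b9 70 09 is 3 bytes ≤ B = 5; zero-pad to 5 bytes: K' = b9 70 09 00 00.
K' ⊕ ipad = 8f 46 3f 36 36.
Inner input = 8f 46 3f 36 36 ∥ 29.
Inner hash: sum = 143+70+63+54+54+41 = 425 → 01 a9.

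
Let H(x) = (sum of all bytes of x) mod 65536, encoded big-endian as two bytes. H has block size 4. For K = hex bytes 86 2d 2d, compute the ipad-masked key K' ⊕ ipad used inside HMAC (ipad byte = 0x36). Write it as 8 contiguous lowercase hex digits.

b01b1b36

Key hex bytes 86 2d 2d is 3 bytes ≤ B = 4; zero-pad to 4 bytes: K' = 86 2d 2d 00.
XOR each byte with 0x36: 86⊕36=b0, 2d⊕36=1b, 2d⊕36=1b, 00⊕36=36.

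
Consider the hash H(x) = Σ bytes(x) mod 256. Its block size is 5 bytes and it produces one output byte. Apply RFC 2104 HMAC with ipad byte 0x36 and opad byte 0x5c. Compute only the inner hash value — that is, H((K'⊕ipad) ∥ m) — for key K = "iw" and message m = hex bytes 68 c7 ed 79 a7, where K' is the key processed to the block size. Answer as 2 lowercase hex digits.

Key "iw" = 69 77 is 2 bytes ≤ B = 5; zero-pad to 5 bytes: K' = 69 77 00 00 00.
K' ⊕ ipad = 5f 41 36 36 36.
Inner input = 5f 41 36 36 36 ∥ 68 c7 ed 79 a7.
Inner hash: sum = 95+65+54+54+54+104+199+237+121+167 = 1150; mod 256 = 126 → 7e.

7e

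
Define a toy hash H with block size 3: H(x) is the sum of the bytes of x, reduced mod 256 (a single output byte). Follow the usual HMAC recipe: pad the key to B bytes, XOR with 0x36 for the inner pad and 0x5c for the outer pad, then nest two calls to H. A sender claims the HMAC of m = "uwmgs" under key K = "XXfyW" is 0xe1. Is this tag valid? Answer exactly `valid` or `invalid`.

Key "XXfyW" = 58 58 66 79 57 is 5 bytes > B = 3, so hash it first: H(key) = e6, then zero-pad to 3 bytes: K' = e6 00 00.
K' ⊕ ipad = d0 36 36; K' ⊕ opad = ba 5c 5c.
Inner hash: sum = 208+54+54+117+119+109+103+115 = 879; mod 256 = 111 → 6f.
Outer hash (recomputed tag): sum = 186+92+92+111 = 481; mod 256 = 225 → e1.
Recomputed tag = e1; claimed = e1 → match.

valid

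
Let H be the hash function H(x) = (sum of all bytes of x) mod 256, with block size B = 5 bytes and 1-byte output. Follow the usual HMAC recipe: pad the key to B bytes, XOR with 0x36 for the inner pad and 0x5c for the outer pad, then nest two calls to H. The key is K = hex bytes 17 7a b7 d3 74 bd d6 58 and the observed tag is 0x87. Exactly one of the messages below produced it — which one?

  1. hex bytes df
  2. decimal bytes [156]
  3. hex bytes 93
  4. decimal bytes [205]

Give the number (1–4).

Key hex bytes 17 7a b7 d3 74 bd d6 58 is 8 bytes > B = 5, so hash it first: H(key) = 7a, then zero-pad to 5 bytes: K' = 7a 00 00 00 00.
K' ⊕ ipad = 4c 36 36 36 36; K' ⊕ opad = 26 5c 5c 5c 5c.
m1: inner = H(4c 36 36 36 36 df) = 03; tag = H(26 5c 5c 5c 5c 03) = 99
m2: inner = H(4c 36 36 36 36 9c) = c0; tag = H(26 5c 5c 5c 5c c0) = 56
m3: inner = H(4c 36 36 36 36 93) = b7; tag = H(26 5c 5c 5c 5c b7) = 4d
m4: inner = H(4c 36 36 36 36 cd) = f1; tag = H(26 5c 5c 5c 5c f1) = 87 ← matches

4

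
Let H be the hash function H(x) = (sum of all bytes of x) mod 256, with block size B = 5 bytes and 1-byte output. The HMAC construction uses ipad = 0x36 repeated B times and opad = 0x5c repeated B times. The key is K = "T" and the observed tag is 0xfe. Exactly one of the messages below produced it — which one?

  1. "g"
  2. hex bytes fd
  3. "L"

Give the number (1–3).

3

Key "T" = 54 is 1 byte ≤ B = 5; zero-pad to 5 bytes: K' = 54 00 00 00 00.
K' ⊕ ipad = 62 36 36 36 36; K' ⊕ opad = 08 5c 5c 5c 5c.
m1: inner = H(62 36 36 36 36 67) = a1; tag = H(08 5c 5c 5c 5c a1) = 19
m2: inner = H(62 36 36 36 36 fd) = 37; tag = H(08 5c 5c 5c 5c 37) = af
m3: inner = H(62 36 36 36 36 4c) = 86; tag = H(08 5c 5c 5c 5c 86) = fe ← matches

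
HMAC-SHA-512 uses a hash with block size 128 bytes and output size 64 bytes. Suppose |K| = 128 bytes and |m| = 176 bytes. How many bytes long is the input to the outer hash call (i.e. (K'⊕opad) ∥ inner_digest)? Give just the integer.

Key is 128 ≤ 128 bytes, zero-padded: |K'| = 128.
Outer input = (K'⊕opad) ∥ H(inner) → 128 + 64 = 192 bytes.

192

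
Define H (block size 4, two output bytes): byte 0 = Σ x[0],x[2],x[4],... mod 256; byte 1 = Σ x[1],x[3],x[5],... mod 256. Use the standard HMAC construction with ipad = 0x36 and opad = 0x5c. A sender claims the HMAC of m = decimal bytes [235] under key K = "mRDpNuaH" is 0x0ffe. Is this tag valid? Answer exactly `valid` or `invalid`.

valid

Key "mRDpNuaH" = 6d 52 44 70 4e 75 61 48 is 8 bytes > B = 4, so hash it first: H(key) = 60 7f, then zero-pad to 4 bytes: K' = 60 7f 00 00.
K' ⊕ ipad = 56 49 36 36; K' ⊕ opad = 3c 23 5c 5c.
Inner hash: even-index sum = 375 mod 256 = 119; odd-index sum = 127 mod 256 = 127 → 77 7f.
Outer hash (recomputed tag): even-index sum = 271 mod 256 = 15; odd-index sum = 254 mod 256 = 254 → 0f fe.
Recomputed tag = 0ffe; claimed = 0ffe → match.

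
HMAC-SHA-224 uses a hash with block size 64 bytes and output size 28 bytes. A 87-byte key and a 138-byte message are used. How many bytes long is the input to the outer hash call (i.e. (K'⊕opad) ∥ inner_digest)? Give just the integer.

92

Key is 87 > 64 bytes, so it is hashed to 28 bytes then zero-padded to 64: |K'| = 64.
Outer input = (K'⊕opad) ∥ H(inner) → 64 + 28 = 92 bytes.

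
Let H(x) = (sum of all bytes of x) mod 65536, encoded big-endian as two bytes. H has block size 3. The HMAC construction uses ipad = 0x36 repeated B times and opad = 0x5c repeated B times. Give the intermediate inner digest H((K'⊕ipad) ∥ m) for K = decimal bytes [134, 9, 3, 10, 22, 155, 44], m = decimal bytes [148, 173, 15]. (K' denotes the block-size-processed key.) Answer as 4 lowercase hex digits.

Key decimal bytes [134, 9, 3, 10, 22, 155, 44] = 86 09 03 0a 16 9b 2c is 7 bytes > B = 3, so hash it first: H(key) = 01 79, then zero-pad to 3 bytes: K' = 01 79 00.
K' ⊕ ipad = 37 4f 36.
Inner input = 37 4f 36 ∥ 94 ad 0f.
Inner hash: sum = 55+79+54+148+173+15 = 524 → 02 0c.

020c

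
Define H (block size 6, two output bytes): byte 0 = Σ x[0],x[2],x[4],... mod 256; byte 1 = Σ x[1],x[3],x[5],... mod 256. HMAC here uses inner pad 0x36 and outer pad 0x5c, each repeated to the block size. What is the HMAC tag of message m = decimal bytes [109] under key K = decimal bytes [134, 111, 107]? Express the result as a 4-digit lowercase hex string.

1db0

Key decimal bytes [134, 111, 107] = 86 6f 6b is 3 bytes ≤ B = 6; zero-pad to 6 bytes: K' = 86 6f 6b 00 00 00.
K' ⊕ ipad = b0 59 5d 36 36 36.  K' ⊕ opad = da 33 37 5c 5c 5c.
Inner input = (K'⊕ipad) ∥ m = b0 59 5d 36 36 36 ∥ 6d.
Inner hash: even-index sum = 432 mod 256 = 176; odd-index sum = 197 mod 256 = 197 → b0 c5.
Outer input = (K'⊕opad) ∥ inner = da 33 37 5c 5c 5c ∥ b0 c5.
Outer hash (tag): even-index sum = 541 mod 256 = 29; odd-index sum = 432 mod 256 = 176 → 1d b0.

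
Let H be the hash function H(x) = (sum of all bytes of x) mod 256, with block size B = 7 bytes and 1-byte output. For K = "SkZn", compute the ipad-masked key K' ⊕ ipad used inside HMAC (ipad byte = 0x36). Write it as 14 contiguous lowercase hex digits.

Key "SkZn" = 53 6b 5a 6e is 4 bytes ≤ B = 7; zero-pad to 7 bytes: K' = 53 6b 5a 6e 00 00 00.
XOR each byte with 0x36: 53⊕36=65, 6b⊕36=5d, 5a⊕36=6c, 6e⊕36=58, 00⊕36=36, 00⊕36=36, 00⊕36=36.

655d6c58363636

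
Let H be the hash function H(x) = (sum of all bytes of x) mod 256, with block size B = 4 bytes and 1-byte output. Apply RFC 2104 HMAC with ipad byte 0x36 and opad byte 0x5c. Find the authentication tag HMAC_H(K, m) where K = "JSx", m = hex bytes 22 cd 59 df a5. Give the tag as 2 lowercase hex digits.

d6

Key "JSx" = 4a 53 78 is 3 bytes ≤ B = 4; zero-pad to 4 bytes: K' = 4a 53 78 00.
K' ⊕ ipad = 7c 65 4e 36.  K' ⊕ opad = 16 0f 24 5c.
Inner input = (K'⊕ipad) ∥ m = 7c 65 4e 36 ∥ 22 cd 59 df a5.
Inner hash: sum = 124+101+78+54+34+205+89+223+165 = 1073; mod 256 = 49 → 31.
Outer input = (K'⊕opad) ∥ inner = 16 0f 24 5c ∥ 31.
Outer hash (tag): sum = 22+15+36+92+49 = 214 → d6.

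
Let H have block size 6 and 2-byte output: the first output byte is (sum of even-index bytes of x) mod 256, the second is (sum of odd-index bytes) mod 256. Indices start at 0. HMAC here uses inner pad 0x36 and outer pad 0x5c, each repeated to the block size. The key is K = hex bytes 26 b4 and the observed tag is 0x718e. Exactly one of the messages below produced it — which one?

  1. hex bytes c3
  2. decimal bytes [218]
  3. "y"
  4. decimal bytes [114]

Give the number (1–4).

1

Key hex bytes 26 b4 is 2 bytes ≤ B = 6; zero-pad to 6 bytes: K' = 26 b4 00 00 00 00.
K' ⊕ ipad = 10 82 36 36 36 36; K' ⊕ opad = 7a e8 5c 5c 5c 5c.
m1: inner = H(10 82 36 36 36 36 c3) = 3f ee; tag = H(7a e8 5c 5c 5c 5c 3f ee) = 718e ← matches
m2: inner = H(10 82 36 36 36 36 da) = 56 ee; tag = H(7a e8 5c 5c 5c 5c 56 ee) = 888e
m3: inner = H(10 82 36 36 36 36 79) = f5 ee; tag = H(7a e8 5c 5c 5c 5c f5 ee) = 278e
m4: inner = H(10 82 36 36 36 36 72) = ee ee; tag = H(7a e8 5c 5c 5c 5c ee ee) = 208e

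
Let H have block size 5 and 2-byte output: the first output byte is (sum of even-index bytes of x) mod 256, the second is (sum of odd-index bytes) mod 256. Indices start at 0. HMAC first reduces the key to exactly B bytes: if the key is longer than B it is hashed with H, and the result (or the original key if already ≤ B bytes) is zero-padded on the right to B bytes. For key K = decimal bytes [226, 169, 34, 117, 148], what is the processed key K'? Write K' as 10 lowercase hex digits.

e2a9227594

Key decimal bytes [226, 169, 34, 117, 148] = e2 a9 22 75 94 is exactly B = 5 bytes: K' = e2 a9 22 75 94.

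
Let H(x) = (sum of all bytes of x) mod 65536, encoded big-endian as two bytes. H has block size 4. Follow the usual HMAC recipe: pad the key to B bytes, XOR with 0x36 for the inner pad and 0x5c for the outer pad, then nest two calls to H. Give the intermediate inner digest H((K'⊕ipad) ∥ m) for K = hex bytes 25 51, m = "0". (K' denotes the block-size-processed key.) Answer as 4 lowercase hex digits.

0116

Key hex bytes 25 51 is 2 bytes ≤ B = 4; zero-pad to 4 bytes: K' = 25 51 00 00.
K' ⊕ ipad = 13 67 36 36.
Inner input = 13 67 36 36 ∥ 30.
Inner hash: sum = 19+103+54+54+48 = 278 → 01 16.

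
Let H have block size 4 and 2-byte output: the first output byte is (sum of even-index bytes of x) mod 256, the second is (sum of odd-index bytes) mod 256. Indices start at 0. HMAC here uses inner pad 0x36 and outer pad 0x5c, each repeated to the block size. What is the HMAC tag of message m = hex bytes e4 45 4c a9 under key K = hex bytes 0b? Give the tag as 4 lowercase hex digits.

Key hex bytes 0b is 1 byte ≤ B = 4; zero-pad to 4 bytes: K' = 0b 00 00 00.
K' ⊕ ipad = 3d 36 36 36.  K' ⊕ opad = 57 5c 5c 5c.
Inner input = (K'⊕ipad) ∥ m = 3d 36 36 36 ∥ e4 45 4c a9.
Inner hash: even-index sum = 419 mod 256 = 163; odd-index sum = 346 mod 256 = 90 → a3 5a.
Outer input = (K'⊕opad) ∥ inner = 57 5c 5c 5c ∥ a3 5a.
Outer hash (tag): even-index sum = 342 mod 256 = 86; odd-index sum = 274 mod 256 = 18 → 56 12.

5612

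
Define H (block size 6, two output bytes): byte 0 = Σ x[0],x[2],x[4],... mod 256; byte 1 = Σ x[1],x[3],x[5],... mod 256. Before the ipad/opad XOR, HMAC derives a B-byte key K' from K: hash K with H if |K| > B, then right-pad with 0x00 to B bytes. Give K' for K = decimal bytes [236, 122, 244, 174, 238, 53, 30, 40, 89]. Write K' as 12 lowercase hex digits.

458500000000

|K| = 9 > B = 6, so first hash the key.
H(K): even-index sum = 837 mod 256 = 69; odd-index sum = 389 mod 256 = 133 → 45 85.
Zero-pad H(K) = 45 85 to 6 bytes: K' = 45 85 00 00 00 00.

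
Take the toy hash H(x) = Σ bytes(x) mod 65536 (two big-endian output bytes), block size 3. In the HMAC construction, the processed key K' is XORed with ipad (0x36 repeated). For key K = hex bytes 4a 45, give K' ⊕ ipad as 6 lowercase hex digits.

Key hex bytes 4a 45 is 2 bytes ≤ B = 3; zero-pad to 3 bytes: K' = 4a 45 00.
XOR each byte with 0x36: 4a⊕36=7c, 45⊕36=73, 00⊕36=36.

7c7336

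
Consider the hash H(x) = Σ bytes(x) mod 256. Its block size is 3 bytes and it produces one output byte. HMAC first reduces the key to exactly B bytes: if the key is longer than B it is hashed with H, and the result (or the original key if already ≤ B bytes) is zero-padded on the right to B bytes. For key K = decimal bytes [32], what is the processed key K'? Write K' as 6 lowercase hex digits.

200000

Key decimal bytes [32] = 20 is 1 byte ≤ B = 3; zero-pad to 3 bytes: K' = 20 00 00.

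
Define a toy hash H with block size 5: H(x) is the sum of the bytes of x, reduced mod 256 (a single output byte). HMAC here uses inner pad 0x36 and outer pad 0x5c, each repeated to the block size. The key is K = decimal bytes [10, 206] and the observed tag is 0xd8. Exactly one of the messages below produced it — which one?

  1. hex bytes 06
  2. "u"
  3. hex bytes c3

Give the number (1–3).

1

Key decimal bytes [10, 206] = 0a ce is 2 bytes ≤ B = 5; zero-pad to 5 bytes: K' = 0a ce 00 00 00.
K' ⊕ ipad = 3c f8 36 36 36; K' ⊕ opad = 56 92 5c 5c 5c.
m1: inner = H(3c f8 36 36 36 06) = dc; tag = H(56 92 5c 5c 5c dc) = d8 ← matches
m2: inner = H(3c f8 36 36 36 75) = 4b; tag = H(56 92 5c 5c 5c 4b) = 47
m3: inner = H(3c f8 36 36 36 c3) = 99; tag = H(56 92 5c 5c 5c 99) = 95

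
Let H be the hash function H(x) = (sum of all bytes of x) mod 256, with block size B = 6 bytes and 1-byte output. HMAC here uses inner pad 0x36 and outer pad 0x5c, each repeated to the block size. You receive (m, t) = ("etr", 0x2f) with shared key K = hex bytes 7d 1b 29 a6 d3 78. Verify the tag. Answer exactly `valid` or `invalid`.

Key hex bytes 7d 1b 29 a6 d3 78 is exactly B = 6 bytes: K' = 7d 1b 29 a6 d3 78.
K' ⊕ ipad = 4b 2d 1f 90 e5 4e; K' ⊕ opad = 21 47 75 fa 8f 24.
Inner hash: sum = 75+45+31+144+229+78+101+116+114 = 933; mod 256 = 165 → a5.
Outer hash (recomputed tag): sum = 33+71+117+250+143+36+165 = 815; mod 256 = 47 → 2f.
Recomputed tag = 2f; claimed = 2f → match.

valid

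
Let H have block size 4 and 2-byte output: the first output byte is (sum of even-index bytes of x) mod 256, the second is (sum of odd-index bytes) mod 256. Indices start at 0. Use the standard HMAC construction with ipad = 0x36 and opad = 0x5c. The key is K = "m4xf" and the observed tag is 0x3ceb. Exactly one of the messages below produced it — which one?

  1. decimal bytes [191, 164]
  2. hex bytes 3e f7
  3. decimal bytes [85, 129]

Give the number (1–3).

Key "m4xf" = 6d 34 78 66 is exactly B = 4 bytes: K' = 6d 34 78 66.
K' ⊕ ipad = 5b 02 4e 50; K' ⊕ opad = 31 68 24 3a.
m1: inner = H(5b 02 4e 50 bf a4) = 68 f6; tag = H(31 68 24 3a 68 f6) = bd98
m2: inner = H(5b 02 4e 50 3e f7) = e7 49; tag = H(31 68 24 3a e7 49) = 3ceb ← matches
m3: inner = H(5b 02 4e 50 55 81) = fe d3; tag = H(31 68 24 3a fe d3) = 5375

2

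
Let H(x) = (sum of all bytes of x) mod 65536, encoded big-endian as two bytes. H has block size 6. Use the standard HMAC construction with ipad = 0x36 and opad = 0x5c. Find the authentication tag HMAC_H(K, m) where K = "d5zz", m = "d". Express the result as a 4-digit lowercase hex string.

0263

Key "d5zz" = 64 35 7a 7a is 4 bytes ≤ B = 6; zero-pad to 6 bytes: K' = 64 35 7a 7a 00 00.
K' ⊕ ipad = 52 03 4c 4c 36 36.  K' ⊕ opad = 38 69 26 26 5c 5c.
Inner input = (K'⊕ipad) ∥ m = 52 03 4c 4c 36 36 ∥ 64.
Inner hash: sum = 82+3+76+76+54+54+100 = 445 → 01 bd.
Outer input = (K'⊕opad) ∥ inner = 38 69 26 26 5c 5c ∥ 01 bd.
Outer hash (tag): sum = 56+105+38+38+92+92+1+189 = 611 → 02 63.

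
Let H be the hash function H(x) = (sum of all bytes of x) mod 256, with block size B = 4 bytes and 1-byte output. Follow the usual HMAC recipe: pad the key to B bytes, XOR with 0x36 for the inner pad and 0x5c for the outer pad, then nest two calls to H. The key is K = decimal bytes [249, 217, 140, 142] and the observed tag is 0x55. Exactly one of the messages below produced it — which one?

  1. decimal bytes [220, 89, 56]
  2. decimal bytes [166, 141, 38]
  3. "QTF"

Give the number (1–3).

Key decimal bytes [249, 217, 140, 142] = f9 d9 8c 8e is exactly B = 4 bytes: K' = f9 d9 8c 8e.
K' ⊕ ipad = cf ef ba b8; K' ⊕ opad = a5 85 d0 d2.
m1: inner = H(cf ef ba b8 dc 59 38) = 9d; tag = H(a5 85 d0 d2 9d) = 69
m2: inner = H(cf ef ba b8 a6 8d 26) = 89; tag = H(a5 85 d0 d2 89) = 55 ← matches
m3: inner = H(cf ef ba b8 51 54 46) = 1b; tag = H(a5 85 d0 d2 1b) = e7

2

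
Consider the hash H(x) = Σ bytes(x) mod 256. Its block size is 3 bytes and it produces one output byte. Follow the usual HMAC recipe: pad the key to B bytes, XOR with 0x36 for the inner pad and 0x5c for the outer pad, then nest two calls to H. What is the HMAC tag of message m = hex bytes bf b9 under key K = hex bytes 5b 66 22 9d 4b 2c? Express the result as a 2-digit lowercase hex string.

Key hex bytes 5b 66 22 9d 4b 2c is 6 bytes > B = 3, so hash it first: H(key) = f7, then zero-pad to 3 bytes: K' = f7 00 00.
K' ⊕ ipad = c1 36 36.  K' ⊕ opad = ab 5c 5c.
Inner input = (K'⊕ipad) ∥ m = c1 36 36 ∥ bf b9.
Inner hash: sum = 193+54+54+191+185 = 677; mod 256 = 165 → a5.
Outer input = (K'⊕opad) ∥ inner = ab 5c 5c ∥ a5.
Outer hash (tag): sum = 171+92+92+165 = 520; mod 256 = 8 → 08.

08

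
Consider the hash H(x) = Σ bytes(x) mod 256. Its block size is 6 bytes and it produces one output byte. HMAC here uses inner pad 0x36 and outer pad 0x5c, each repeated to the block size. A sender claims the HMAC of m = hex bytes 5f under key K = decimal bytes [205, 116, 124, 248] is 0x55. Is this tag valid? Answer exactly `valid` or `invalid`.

valid

Key decimal bytes [205, 116, 124, 248] = cd 74 7c f8 is 4 bytes ≤ B = 6; zero-pad to 6 bytes: K' = cd 74 7c f8 00 00.
K' ⊕ ipad = fb 42 4a ce 36 36; K' ⊕ opad = 91 28 20 a4 5c 5c.
Inner hash: sum = 251+66+74+206+54+54+95 = 800; mod 256 = 32 → 20.
Outer hash (recomputed tag): sum = 145+40+32+164+92+92+32 = 597; mod 256 = 85 → 55.
Recomputed tag = 55; claimed = 55 → match.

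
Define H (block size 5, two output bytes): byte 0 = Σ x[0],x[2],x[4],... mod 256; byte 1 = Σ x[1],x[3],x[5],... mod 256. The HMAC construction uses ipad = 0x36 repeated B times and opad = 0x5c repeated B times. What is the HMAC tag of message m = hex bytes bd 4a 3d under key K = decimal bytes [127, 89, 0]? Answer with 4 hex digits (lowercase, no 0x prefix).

7a60

Key decimal bytes [127, 89, 0] = 7f 59 00 is 3 bytes ≤ B = 5; zero-pad to 5 bytes: K' = 7f 59 00 00 00.
K' ⊕ ipad = 49 6f 36 36 36.  K' ⊕ opad = 23 05 5c 5c 5c.
Inner input = (K'⊕ipad) ∥ m = 49 6f 36 36 36 ∥ bd 4a 3d.
Inner hash: even-index sum = 255 mod 256 = 255; odd-index sum = 415 mod 256 = 159 → ff 9f.
Outer input = (K'⊕opad) ∥ inner = 23 05 5c 5c 5c ∥ ff 9f.
Outer hash (tag): even-index sum = 378 mod 256 = 122; odd-index sum = 352 mod 256 = 96 → 7a 60.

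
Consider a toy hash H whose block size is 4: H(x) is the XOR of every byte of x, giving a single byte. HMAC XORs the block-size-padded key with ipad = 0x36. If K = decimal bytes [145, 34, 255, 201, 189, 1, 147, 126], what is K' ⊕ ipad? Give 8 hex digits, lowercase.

Key decimal bytes [145, 34, 255, 201, 189, 1, 147, 126] = 91 22 ff c9 bd 01 93 7e is 8 bytes > B = 4, so hash it first: H(key) = d4, then zero-pad to 4 bytes: K' = d4 00 00 00.
XOR each byte with 0x36: d4⊕36=e2, 00⊕36=36, 00⊕36=36, 00⊕36=36.

e2363636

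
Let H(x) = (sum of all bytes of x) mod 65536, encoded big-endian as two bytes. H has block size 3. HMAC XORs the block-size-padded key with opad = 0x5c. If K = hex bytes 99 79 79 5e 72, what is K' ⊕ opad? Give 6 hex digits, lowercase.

5e075c

Key hex bytes 99 79 79 5e 72 is 5 bytes > B = 3, so hash it first: H(key) = 02 5b, then zero-pad to 3 bytes: K' = 02 5b 00.
XOR each byte with 0x5c: 02⊕5c=5e, 5b⊕5c=07, 00⊕5c=5c.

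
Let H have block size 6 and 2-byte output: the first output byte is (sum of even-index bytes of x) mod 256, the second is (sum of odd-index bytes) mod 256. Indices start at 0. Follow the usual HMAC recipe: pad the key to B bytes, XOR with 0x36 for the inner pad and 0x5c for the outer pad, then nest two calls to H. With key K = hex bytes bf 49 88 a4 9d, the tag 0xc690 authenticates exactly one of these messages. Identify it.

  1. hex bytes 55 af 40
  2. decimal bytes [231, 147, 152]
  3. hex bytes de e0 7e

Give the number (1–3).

3

Key hex bytes bf 49 88 a4 9d is 5 bytes ≤ B = 6; zero-pad to 6 bytes: K' = bf 49 88 a4 9d 00.
K' ⊕ ipad = 89 7f be 92 ab 36; K' ⊕ opad = e3 15 d4 f8 c1 5c.
m1: inner = H(89 7f be 92 ab 36 55 af 40) = 87 f6; tag = H(e3 15 d4 f8 c1 5c 87 f6) = ff5f
m2: inner = H(89 7f be 92 ab 36 e7 93 98) = 71 da; tag = H(e3 15 d4 f8 c1 5c 71 da) = e943
m3: inner = H(89 7f be 92 ab 36 de e0 7e) = 4e 27; tag = H(e3 15 d4 f8 c1 5c 4e 27) = c690 ← matches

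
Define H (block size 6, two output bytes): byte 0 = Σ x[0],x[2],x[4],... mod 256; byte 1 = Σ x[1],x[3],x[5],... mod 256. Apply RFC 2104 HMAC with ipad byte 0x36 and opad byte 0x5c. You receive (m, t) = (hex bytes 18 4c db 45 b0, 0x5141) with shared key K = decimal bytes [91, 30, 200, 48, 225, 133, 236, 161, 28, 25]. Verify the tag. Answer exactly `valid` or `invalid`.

Key decimal bytes [91, 30, 200, 48, 225, 133, 236, 161, 28, 25] = 5b 1e c8 30 e1 85 ec a1 1c 19 is 10 bytes > B = 6, so hash it first: H(key) = 0c 8d, then zero-pad to 6 bytes: K' = 0c 8d 00 00 00 00.
K' ⊕ ipad = 3a bb 36 36 36 36; K' ⊕ opad = 50 d1 5c 5c 5c 5c.
Inner hash: even-index sum = 585 mod 256 = 73; odd-index sum = 440 mod 256 = 184 → 49 b8.
Outer hash (recomputed tag): even-index sum = 337 mod 256 = 81; odd-index sum = 577 mod 256 = 65 → 51 41.
Recomputed tag = 5141; claimed = 5141 → match.

valid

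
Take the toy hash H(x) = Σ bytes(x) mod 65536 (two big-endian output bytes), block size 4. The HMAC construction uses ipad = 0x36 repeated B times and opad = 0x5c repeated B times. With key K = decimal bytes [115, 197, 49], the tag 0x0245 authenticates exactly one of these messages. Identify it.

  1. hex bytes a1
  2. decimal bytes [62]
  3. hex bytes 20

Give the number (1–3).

Key decimal bytes [115, 197, 49] = 73 c5 31 is 3 bytes ≤ B = 4; zero-pad to 4 bytes: K' = 73 c5 31 00.
K' ⊕ ipad = 45 f3 07 36; K' ⊕ opad = 2f 99 6d 5c.
m1: inner = H(45 f3 07 36 a1) = 02 16; tag = H(2f 99 6d 5c 02 16) = 01a9
m2: inner = H(45 f3 07 36 3e) = 01 b3; tag = H(2f 99 6d 5c 01 b3) = 0245 ← matches
m3: inner = H(45 f3 07 36 20) = 01 95; tag = H(2f 99 6d 5c 01 95) = 0227

2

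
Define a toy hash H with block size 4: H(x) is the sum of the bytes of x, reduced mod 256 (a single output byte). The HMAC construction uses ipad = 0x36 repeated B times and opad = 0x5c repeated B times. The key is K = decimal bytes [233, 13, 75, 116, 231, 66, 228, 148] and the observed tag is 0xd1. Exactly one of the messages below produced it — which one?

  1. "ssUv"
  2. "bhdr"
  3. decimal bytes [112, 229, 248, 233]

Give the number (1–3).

Key decimal bytes [233, 13, 75, 116, 231, 66, 228, 148] = e9 0d 4b 74 e7 42 e4 94 is 8 bytes > B = 4, so hash it first: H(key) = 56, then zero-pad to 4 bytes: K' = 56 00 00 00.
K' ⊕ ipad = 60 36 36 36; K' ⊕ opad = 0a 5c 5c 5c.
m1: inner = H(60 36 36 36 73 73 55 76) = b3; tag = H(0a 5c 5c 5c b3) = d1 ← matches
m2: inner = H(60 36 36 36 62 68 64 72) = a2; tag = H(0a 5c 5c 5c a2) = c0
m3: inner = H(60 36 36 36 70 e5 f8 e9) = 38; tag = H(0a 5c 5c 5c 38) = 56

1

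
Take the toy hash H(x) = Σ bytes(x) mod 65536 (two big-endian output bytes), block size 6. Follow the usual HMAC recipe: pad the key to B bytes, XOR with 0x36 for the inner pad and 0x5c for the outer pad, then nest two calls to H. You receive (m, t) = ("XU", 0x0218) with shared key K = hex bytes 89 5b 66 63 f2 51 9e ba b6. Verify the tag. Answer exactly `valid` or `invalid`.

invalid

Key hex bytes 89 5b 66 63 f2 51 9e ba b6 is 9 bytes > B = 6, so hash it first: H(key) = 04 fe, then zero-pad to 6 bytes: K' = 04 fe 00 00 00 00.
K' ⊕ ipad = 32 c8 36 36 36 36; K' ⊕ opad = 58 a2 5c 5c 5c 5c.
Inner hash: sum = 50+200+54+54+54+54+88+85 = 639 → 02 7f.
Outer hash (recomputed tag): sum = 88+162+92+92+92+92+2+127 = 747 → 02 eb.
Recomputed tag = 02eb; claimed = 0218 → mismatch.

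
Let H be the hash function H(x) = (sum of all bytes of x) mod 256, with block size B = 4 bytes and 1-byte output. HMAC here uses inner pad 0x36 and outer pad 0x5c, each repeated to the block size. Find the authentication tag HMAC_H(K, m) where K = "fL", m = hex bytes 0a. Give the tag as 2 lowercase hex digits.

Key "fL" = 66 4c is 2 bytes ≤ B = 4; zero-pad to 4 bytes: K' = 66 4c 00 00.
K' ⊕ ipad = 50 7a 36 36.  K' ⊕ opad = 3a 10 5c 5c.
Inner input = (K'⊕ipad) ∥ m = 50 7a 36 36 ∥ 0a.
Inner hash: sum = 80+122+54+54+10 = 320; mod 256 = 64 → 40.
Outer input = (K'⊕opad) ∥ inner = 3a 10 5c 5c ∥ 40.
Outer hash (tag): sum = 58+16+92+92+64 = 322; mod 256 = 66 → 42.

42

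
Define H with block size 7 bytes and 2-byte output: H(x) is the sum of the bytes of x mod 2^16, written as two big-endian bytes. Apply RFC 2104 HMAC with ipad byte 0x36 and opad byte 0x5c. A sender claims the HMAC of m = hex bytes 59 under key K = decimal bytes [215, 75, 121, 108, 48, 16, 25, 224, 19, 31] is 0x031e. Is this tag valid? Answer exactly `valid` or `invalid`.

Key decimal bytes [215, 75, 121, 108, 48, 16, 25, 224, 19, 31] = d7 4b 79 6c 30 10 19 e0 13 1f is 10 bytes > B = 7, so hash it first: H(key) = 03 72, then zero-pad to 7 bytes: K' = 03 72 00 00 00 00 00.
K' ⊕ ipad = 35 44 36 36 36 36 36; K' ⊕ opad = 5f 2e 5c 5c 5c 5c 5c.
Inner hash: sum = 53+68+54+54+54+54+54+89 = 480 → 01 e0.
Outer hash (recomputed tag): sum = 95+46+92+92+92+92+92+1+224 = 826 → 03 3a.
Recomputed tag = 033a; claimed = 031e → mismatch.

invalid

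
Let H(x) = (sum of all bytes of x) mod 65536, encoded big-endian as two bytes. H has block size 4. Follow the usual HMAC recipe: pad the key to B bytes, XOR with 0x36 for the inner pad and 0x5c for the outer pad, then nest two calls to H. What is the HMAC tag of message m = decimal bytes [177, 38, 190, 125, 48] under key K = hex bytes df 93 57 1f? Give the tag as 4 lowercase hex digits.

Key hex bytes df 93 57 1f is exactly B = 4 bytes: K' = df 93 57 1f.
K' ⊕ ipad = e9 a5 61 29.  K' ⊕ opad = 83 cf 0b 43.
Inner input = (K'⊕ipad) ∥ m = e9 a5 61 29 ∥ b1 26 be 7d 30.
Inner hash: sum = 233+165+97+41+177+38+190+125+48 = 1114 → 04 5a.
Outer input = (K'⊕opad) ∥ inner = 83 cf 0b 43 ∥ 04 5a.
Outer hash (tag): sum = 131+207+11+67+4+90 = 510 → 01 fe.

01fe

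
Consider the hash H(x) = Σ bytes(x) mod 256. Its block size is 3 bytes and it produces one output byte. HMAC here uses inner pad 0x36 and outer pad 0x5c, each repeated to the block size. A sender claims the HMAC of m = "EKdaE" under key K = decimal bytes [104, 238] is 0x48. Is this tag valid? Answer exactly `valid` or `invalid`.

valid

Key decimal bytes [104, 238] = 68 ee is 2 bytes ≤ B = 3; zero-pad to 3 bytes: K' = 68 ee 00.
K' ⊕ ipad = 5e d8 36; K' ⊕ opad = 34 b2 5c.
Inner hash: sum = 94+216+54+69+75+100+97+69 = 774; mod 256 = 6 → 06.
Outer hash (recomputed tag): sum = 52+178+92+6 = 328; mod 256 = 72 → 48.
Recomputed tag = 48; claimed = 48 → match.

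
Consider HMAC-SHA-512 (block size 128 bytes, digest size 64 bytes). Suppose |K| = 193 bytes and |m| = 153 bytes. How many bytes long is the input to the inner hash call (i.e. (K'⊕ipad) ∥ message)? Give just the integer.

281

Key is 193 > 128 bytes, so it is hashed to 64 bytes then zero-padded to 128: |K'| = 128.
Inner input = (K'⊕ipad) ∥ m → 128 + 153 = 281 bytes.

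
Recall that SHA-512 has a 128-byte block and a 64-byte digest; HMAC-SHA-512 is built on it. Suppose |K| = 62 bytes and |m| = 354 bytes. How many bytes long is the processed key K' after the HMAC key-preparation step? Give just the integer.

Key is 62 ≤ 128 bytes, zero-padded: |K'| = 128.

128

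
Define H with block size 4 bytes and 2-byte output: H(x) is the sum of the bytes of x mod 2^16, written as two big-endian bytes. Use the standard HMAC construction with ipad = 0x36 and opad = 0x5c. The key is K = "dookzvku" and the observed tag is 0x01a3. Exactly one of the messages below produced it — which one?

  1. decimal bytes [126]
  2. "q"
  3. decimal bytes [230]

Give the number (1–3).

Key "dookzvku" = 64 6f 6f 6b 7a 76 6b 75 is 8 bytes > B = 4, so hash it first: H(key) = 03 7d, then zero-pad to 4 bytes: K' = 03 7d 00 00.
K' ⊕ ipad = 35 4b 36 36; K' ⊕ opad = 5f 21 5c 5c.
m1: inner = H(35 4b 36 36 7e) = 01 6a; tag = H(5f 21 5c 5c 01 6a) = 01a3 ← matches
m2: inner = H(35 4b 36 36 71) = 01 5d; tag = H(5f 21 5c 5c 01 5d) = 0196
m3: inner = H(35 4b 36 36 e6) = 01 d2; tag = H(5f 21 5c 5c 01 d2) = 020b

1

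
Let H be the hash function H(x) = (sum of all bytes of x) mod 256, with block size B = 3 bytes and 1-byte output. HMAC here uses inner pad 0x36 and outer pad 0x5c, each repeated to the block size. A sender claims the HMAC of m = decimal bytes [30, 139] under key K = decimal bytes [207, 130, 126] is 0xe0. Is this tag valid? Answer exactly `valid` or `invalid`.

invalid

Key decimal bytes [207, 130, 126] = cf 82 7e is exactly B = 3 bytes: K' = cf 82 7e.
K' ⊕ ipad = f9 b4 48; K' ⊕ opad = 93 de 22.
Inner hash: sum = 249+180+72+30+139 = 670; mod 256 = 158 → 9e.
Outer hash (recomputed tag): sum = 147+222+34+158 = 561; mod 256 = 49 → 31.
Recomputed tag = 31; claimed = e0 → mismatch.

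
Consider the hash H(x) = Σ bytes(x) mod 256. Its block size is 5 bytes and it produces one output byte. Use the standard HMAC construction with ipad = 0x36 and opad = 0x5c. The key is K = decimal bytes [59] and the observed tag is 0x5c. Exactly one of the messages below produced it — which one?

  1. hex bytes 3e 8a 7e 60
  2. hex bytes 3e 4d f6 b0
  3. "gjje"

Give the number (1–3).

3

Key decimal bytes [59] = 3b is 1 byte ≤ B = 5; zero-pad to 5 bytes: K' = 3b 00 00 00 00.
K' ⊕ ipad = 0d 36 36 36 36; K' ⊕ opad = 67 5c 5c 5c 5c.
m1: inner = H(0d 36 36 36 36 3e 8a 7e 60) = 8b; tag = H(67 5c 5c 5c 5c 8b) = 62
m2: inner = H(0d 36 36 36 36 3e 4d f6 b0) = 16; tag = H(67 5c 5c 5c 5c 16) = ed
m3: inner = H(0d 36 36 36 36 67 6a 6a 65) = 85; tag = H(67 5c 5c 5c 5c 85) = 5c ← matches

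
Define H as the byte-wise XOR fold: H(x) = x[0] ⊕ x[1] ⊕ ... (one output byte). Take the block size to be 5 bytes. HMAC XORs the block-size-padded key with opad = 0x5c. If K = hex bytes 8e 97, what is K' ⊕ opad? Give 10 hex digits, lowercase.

Key hex bytes 8e 97 is 2 bytes ≤ B = 5; zero-pad to 5 bytes: K' = 8e 97 00 00 00.
XOR each byte with 0x5c: 8e⊕5c=d2, 97⊕5c=cb, 00⊕5c=5c, 00⊕5c=5c, 00⊕5c=5c.

d2cb5c5c5c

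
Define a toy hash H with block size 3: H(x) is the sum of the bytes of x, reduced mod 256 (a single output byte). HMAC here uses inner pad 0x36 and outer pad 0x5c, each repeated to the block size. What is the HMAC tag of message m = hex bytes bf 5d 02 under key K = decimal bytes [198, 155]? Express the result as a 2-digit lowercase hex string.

Key decimal bytes [198, 155] = c6 9b is 2 bytes ≤ B = 3; zero-pad to 3 bytes: K' = c6 9b 00.
K' ⊕ ipad = f0 ad 36.  K' ⊕ opad = 9a c7 5c.
Inner input = (K'⊕ipad) ∥ m = f0 ad 36 ∥ bf 5d 02.
Inner hash: sum = 240+173+54+191+93+2 = 753; mod 256 = 241 → f1.
Outer input = (K'⊕opad) ∥ inner = 9a c7 5c ∥ f1.
Outer hash (tag): sum = 154+199+92+241 = 686; mod 256 = 174 → ae.

ae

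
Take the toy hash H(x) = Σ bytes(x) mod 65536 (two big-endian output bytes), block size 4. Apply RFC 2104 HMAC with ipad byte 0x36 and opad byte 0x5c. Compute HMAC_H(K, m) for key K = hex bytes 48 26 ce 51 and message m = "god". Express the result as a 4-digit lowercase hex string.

0157

Key hex bytes 48 26 ce 51 is exactly B = 4 bytes: K' = 48 26 ce 51.
K' ⊕ ipad = 7e 10 f8 67.  K' ⊕ opad = 14 7a 92 0d.
Inner input = (K'⊕ipad) ∥ m = 7e 10 f8 67 ∥ 67 6f 64.
Inner hash: sum = 126+16+248+103+103+111+100 = 807 → 03 27.
Outer input = (K'⊕opad) ∥ inner = 14 7a 92 0d ∥ 03 27.
Outer hash (tag): sum = 20+122+146+13+3+39 = 343 → 01 57.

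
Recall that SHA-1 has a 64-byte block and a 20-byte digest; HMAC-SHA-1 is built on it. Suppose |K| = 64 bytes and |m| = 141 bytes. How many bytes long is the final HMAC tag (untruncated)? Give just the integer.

20

The tag is one SHA-1 digest: 20 bytes.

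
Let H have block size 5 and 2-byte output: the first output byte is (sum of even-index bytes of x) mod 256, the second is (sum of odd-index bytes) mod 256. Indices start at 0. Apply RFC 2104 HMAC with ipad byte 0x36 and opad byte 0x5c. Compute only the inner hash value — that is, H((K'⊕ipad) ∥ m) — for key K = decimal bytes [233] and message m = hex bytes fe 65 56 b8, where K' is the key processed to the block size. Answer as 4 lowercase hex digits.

68c0

Key decimal bytes [233] = e9 is 1 byte ≤ B = 5; zero-pad to 5 bytes: K' = e9 00 00 00 00.
K' ⊕ ipad = df 36 36 36 36.
Inner input = df 36 36 36 36 ∥ fe 65 56 b8.
Inner hash: even-index sum = 616 mod 256 = 104; odd-index sum = 448 mod 256 = 192 → 68 c0.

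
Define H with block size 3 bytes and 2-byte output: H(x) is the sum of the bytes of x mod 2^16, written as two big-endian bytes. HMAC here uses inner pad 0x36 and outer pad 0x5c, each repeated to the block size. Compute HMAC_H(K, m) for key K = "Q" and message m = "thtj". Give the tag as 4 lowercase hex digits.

0154

Key "Q" = 51 is 1 byte ≤ B = 3; zero-pad to 3 bytes: K' = 51 00 00.
K' ⊕ ipad = 67 36 36.  K' ⊕ opad = 0d 5c 5c.
Inner input = (K'⊕ipad) ∥ m = 67 36 36 ∥ 74 68 74 6a.
Inner hash: sum = 103+54+54+116+104+116+106 = 653 → 02 8d.
Outer input = (K'⊕opad) ∥ inner = 0d 5c 5c ∥ 02 8d.
Outer hash (tag): sum = 13+92+92+2+141 = 340 → 01 54.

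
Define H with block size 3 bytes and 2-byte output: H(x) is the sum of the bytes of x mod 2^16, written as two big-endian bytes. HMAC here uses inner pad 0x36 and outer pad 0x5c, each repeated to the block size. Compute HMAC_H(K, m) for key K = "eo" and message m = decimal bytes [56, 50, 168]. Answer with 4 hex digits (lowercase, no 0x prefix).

Key "eo" = 65 6f is 2 bytes ≤ B = 3; zero-pad to 3 bytes: K' = 65 6f 00.
K' ⊕ ipad = 53 59 36.  K' ⊕ opad = 39 33 5c.
Inner input = (K'⊕ipad) ∥ m = 53 59 36 ∥ 38 32 a8.
Inner hash: sum = 83+89+54+56+50+168 = 500 → 01 f4.
Outer input = (K'⊕opad) ∥ inner = 39 33 5c ∥ 01 f4.
Outer hash (tag): sum = 57+51+92+1+244 = 445 → 01 bd.

01bd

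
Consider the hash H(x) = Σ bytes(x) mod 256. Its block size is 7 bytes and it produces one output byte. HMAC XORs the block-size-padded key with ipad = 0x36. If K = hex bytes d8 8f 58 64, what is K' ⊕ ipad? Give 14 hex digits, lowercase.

Key hex bytes d8 8f 58 64 is 4 bytes ≤ B = 7; zero-pad to 7 bytes: K' = d8 8f 58 64 00 00 00.
XOR each byte with 0x36: d8⊕36=ee, 8f⊕36=b9, 58⊕36=6e, 64⊕36=52, 00⊕36=36, 00⊕36=36, 00⊕36=36.

eeb96e52363636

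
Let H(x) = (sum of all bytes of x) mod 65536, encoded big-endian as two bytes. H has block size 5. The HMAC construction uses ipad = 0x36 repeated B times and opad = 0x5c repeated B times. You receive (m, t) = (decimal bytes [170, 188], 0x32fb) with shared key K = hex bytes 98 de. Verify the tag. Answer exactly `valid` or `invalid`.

invalid

Key hex bytes 98 de is 2 bytes ≤ B = 5; zero-pad to 5 bytes: K' = 98 de 00 00 00.
K' ⊕ ipad = ae e8 36 36 36; K' ⊕ opad = c4 82 5c 5c 5c.
Inner hash: sum = 174+232+54+54+54+170+188 = 926 → 03 9e.
Outer hash (recomputed tag): sum = 196+130+92+92+92+3+158 = 763 → 02 fb.
Recomputed tag = 02fb; claimed = 32fb → mismatch.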